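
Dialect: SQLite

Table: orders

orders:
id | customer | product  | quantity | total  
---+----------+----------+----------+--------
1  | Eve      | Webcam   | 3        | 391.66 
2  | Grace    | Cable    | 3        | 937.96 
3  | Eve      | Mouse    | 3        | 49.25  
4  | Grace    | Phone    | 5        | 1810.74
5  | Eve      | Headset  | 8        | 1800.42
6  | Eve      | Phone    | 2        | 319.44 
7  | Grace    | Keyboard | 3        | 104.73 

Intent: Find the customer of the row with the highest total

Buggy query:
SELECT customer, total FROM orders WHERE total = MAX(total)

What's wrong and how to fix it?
Bug: MAX(total) is an aggregate and cannot be used directly in WHERE

Fix: Use a subquery: WHERE total = (SELECT MAX(total) FROM orders)

Corrected query:
SELECT customer, total FROM orders WHERE total = (SELECT MAX(total) FROM orders)

Result:
customer | total  
---------+--------
Grace    | 1810.74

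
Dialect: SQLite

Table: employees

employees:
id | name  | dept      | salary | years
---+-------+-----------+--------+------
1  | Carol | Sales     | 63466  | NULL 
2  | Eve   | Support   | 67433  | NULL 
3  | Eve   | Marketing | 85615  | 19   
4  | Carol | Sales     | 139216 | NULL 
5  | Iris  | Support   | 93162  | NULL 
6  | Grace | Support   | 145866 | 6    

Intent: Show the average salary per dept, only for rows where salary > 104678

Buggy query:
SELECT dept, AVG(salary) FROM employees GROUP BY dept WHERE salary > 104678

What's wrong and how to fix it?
Bug: WHERE cannot follow GROUP BY

Fix: Move the WHERE clause before GROUP BY

Corrected query:
SELECT dept, AVG(salary) FROM employees WHERE salary > 104678 GROUP BY dept

Result:
dept    | AVG(salary)
--------+------------
Sales   | 139216     
Support | 145866     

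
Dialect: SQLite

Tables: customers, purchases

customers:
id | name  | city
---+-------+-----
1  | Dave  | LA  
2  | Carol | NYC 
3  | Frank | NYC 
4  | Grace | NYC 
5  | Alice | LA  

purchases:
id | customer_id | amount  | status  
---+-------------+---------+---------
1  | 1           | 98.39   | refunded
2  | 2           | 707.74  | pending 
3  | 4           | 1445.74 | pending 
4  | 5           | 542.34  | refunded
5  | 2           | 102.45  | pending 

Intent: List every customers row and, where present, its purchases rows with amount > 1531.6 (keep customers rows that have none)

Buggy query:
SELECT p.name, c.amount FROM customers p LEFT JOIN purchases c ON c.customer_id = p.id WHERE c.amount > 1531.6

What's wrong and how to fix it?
Bug: A WHERE condition on the right-hand table after LEFT JOIN drops unmatched parents

Fix: Put 'c.amount > 1531.6' in the JOIN's ON clause instead of WHERE

Corrected query:
SELECT p.name, c.amount FROM customers p LEFT JOIN purchases c ON c.customer_id = p.id AND c.amount > 1531.6

Result:
name  | amount
------+-------
Dave  | NULL  
Carol | NULL  
Frank | NULL  
Grace | NULL  
Alice | NULL  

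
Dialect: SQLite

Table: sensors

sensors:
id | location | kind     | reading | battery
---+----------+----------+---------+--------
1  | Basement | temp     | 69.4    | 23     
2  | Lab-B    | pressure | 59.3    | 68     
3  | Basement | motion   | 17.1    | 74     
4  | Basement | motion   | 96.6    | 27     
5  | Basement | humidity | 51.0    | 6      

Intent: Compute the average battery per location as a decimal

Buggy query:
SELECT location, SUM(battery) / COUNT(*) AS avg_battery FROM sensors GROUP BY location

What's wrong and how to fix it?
Bug: SUM(battery) and COUNT(*) are both integers; the division truncates the fractional part

Fix: Multiply by 1.0 (or CAST to REAL) to force floating-point division

Corrected query:
SELECT location, SUM(battery) * 1.0 / COUNT(*) AS avg_battery FROM sensors GROUP BY location

Result:
location | avg_battery
---------+------------
Basement | 32.5       
Lab-B    | 68         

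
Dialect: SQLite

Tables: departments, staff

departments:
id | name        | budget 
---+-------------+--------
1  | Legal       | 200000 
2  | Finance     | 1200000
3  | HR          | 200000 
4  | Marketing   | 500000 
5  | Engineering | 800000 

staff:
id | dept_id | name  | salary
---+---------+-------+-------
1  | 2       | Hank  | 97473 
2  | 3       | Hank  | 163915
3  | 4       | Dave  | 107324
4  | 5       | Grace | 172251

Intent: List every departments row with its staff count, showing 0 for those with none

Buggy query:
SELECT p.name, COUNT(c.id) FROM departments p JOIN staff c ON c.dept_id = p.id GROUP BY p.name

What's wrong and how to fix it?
Bug: INNER JOIN drops departments rows that have no matching staff rows

Fix: Use LEFT JOIN so parents without children still appear (COUNT(c.id) gives 0)

Corrected query:
SELECT p.name, COUNT(c.id) FROM departments p LEFT JOIN staff c ON c.dept_id = p.id GROUP BY p.name

Result:
name        | COUNT(c.id)
------------+------------
Engineering | 1          
Finance     | 1          
HR          | 1          
Legal       | 0          
Marketing   | 1          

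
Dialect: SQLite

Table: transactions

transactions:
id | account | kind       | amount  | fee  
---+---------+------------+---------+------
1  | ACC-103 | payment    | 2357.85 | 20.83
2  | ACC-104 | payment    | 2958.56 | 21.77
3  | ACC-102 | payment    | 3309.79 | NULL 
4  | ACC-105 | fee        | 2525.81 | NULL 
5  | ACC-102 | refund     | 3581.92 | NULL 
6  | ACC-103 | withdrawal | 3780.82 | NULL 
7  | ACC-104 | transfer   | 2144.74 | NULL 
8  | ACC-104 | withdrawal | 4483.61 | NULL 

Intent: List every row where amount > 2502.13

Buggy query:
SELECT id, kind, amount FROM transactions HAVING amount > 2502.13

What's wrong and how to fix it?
Bug: This is a non-aggregate query (no GROUP BY, no aggregates), so in SQLite the HAVING clause is invalid here; a row-level condition belongs in WHERE

Fix: Use WHERE for row-level filtering

Corrected query:
SELECT id, kind, amount FROM transactions WHERE amount > 2502.13

Result:
id | kind       | amount 
---+------------+--------
2  | payment    | 2958.56
3  | payment    | 3309.79
4  | fee        | 2525.81
5  | refund     | 3581.92
6  | withdrawal | 3780.82
8  | withdrawal | 4483.61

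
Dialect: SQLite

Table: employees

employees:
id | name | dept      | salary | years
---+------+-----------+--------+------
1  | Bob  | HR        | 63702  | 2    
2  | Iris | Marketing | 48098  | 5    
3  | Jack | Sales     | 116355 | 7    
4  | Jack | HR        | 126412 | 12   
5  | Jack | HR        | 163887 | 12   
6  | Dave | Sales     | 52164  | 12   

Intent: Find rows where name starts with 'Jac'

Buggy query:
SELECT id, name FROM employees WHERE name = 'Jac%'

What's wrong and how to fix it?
Bug: '=' compares the literal string including the % character; pattern matching needs LIKE

Fix: Replace '=' with LIKE so 'Jac%' is treated as a pattern

Corrected query:
SELECT id, name FROM employees WHERE name LIKE 'Jac%'

Result:
id | name
---+-----
3  | Jack
4  | Jack
5  | Jack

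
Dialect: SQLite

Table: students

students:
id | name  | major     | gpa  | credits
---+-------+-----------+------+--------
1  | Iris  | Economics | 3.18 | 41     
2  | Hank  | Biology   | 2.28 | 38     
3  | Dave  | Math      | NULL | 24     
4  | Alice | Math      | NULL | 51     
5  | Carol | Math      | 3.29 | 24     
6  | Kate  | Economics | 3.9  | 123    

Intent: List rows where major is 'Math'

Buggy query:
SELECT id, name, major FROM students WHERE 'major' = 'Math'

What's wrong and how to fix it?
Bug: 'major' in single quotes is a string literal, not the column; the comparison is literal-vs-literal and never true

Fix: Reference the column as major without single quotes

Corrected query:
SELECT id, name, major FROM students WHERE major = 'Math'

Result:
id | name  | major
---+-------+------
3  | Dave  | Math 
4  | Alice | Math 
5  | Carol | Math 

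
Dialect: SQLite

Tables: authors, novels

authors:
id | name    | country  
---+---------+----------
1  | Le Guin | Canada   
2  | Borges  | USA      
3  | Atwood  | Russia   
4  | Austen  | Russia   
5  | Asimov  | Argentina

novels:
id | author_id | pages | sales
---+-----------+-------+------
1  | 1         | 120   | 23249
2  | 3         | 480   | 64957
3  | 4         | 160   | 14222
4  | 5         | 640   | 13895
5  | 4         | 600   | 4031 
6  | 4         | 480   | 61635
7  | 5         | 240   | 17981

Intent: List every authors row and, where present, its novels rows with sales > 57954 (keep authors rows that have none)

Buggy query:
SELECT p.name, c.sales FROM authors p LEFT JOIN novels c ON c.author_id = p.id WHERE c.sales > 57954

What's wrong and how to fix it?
Bug: A WHERE condition on the right-hand table after LEFT JOIN drops unmatched parents

Fix: Put 'c.sales > 57954' in the JOIN's ON clause instead of WHERE

Corrected query:
SELECT p.name, c.sales FROM authors p LEFT JOIN novels c ON c.author_id = p.id AND c.sales > 57954

Result:
name    | sales
--------+------
Le Guin | NULL 
Borges  | NULL 
Atwood  | 64957
Austen  | 61635
Asimov  | NULL 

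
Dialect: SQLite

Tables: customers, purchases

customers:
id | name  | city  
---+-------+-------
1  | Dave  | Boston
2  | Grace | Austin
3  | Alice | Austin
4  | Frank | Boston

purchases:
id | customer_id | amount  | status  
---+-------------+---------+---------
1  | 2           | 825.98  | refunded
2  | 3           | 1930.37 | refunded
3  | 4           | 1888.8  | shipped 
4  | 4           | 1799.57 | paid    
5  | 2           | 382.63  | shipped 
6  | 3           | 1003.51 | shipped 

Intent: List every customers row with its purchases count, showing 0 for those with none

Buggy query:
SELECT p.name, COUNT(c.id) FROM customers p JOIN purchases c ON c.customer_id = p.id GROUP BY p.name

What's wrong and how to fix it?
Bug: An inner join excludes parents with zero children

Fix: Use LEFT JOIN so parents without children still appear (COUNT(c.id) gives 0)

Corrected query:
SELECT p.name, COUNT(c.id) FROM customers p LEFT JOIN purchases c ON c.customer_id = p.id GROUP BY p.name

Result:
name  | COUNT(c.id)
------+------------
Alice | 2          
Dave  | 0          
Frank | 2          
Grace | 2          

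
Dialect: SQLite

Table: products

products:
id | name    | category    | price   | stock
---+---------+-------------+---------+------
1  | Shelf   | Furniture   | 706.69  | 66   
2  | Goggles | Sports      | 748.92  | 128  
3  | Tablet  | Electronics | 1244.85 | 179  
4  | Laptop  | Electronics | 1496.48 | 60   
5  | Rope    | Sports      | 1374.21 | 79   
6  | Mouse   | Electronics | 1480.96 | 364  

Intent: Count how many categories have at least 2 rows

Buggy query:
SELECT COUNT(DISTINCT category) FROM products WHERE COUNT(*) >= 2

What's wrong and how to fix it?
Bug: COUNT(*) cannot appear in WHERE; the per-group count doesn't exist yet

Fix: Group first with HAVING COUNT(*) >= 2, then COUNT the resulting groups

Corrected query:
SELECT COUNT(*) FROM (SELECT category FROM products GROUP BY category HAVING COUNT(*) >= 2)

Result:
COUNT(*)
--------
2       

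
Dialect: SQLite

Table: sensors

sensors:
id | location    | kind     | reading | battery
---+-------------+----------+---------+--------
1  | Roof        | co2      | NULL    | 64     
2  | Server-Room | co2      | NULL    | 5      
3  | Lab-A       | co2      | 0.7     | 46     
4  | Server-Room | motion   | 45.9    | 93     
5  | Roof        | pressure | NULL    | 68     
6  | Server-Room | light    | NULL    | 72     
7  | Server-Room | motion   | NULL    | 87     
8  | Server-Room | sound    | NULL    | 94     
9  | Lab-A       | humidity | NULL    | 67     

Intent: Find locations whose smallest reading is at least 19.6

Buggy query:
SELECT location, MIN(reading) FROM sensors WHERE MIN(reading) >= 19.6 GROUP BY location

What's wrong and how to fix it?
Bug: Aggregates like MIN are computed per group after WHERE runs

Fix: Use HAVING for the per-group MIN condition

Corrected query:
SELECT location, MIN(reading) FROM sensors GROUP BY location HAVING MIN(reading) >= 19.6

Result:
location    | MIN(reading)
------------+-------------
Server-Room | 45.9        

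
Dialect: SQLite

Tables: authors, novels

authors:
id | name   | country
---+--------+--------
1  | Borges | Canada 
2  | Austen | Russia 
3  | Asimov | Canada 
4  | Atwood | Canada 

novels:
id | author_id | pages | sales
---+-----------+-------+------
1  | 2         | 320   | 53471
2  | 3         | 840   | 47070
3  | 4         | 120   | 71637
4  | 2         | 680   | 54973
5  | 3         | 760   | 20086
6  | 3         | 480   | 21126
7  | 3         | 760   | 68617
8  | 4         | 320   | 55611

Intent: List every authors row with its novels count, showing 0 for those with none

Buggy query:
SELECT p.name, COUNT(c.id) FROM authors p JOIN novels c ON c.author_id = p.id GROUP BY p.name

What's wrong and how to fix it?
Bug: An inner join excludes parents with zero children

Fix: Use LEFT JOIN so parents without children still appear (COUNT(c.id) gives 0)

Corrected query:
SELECT p.name, COUNT(c.id) FROM authors p LEFT JOIN novels c ON c.author_id = p.id GROUP BY p.name

Result:
name   | COUNT(c.id)
-------+------------
Asimov | 4          
Atwood | 2          
Austen | 2          
Borges | 0          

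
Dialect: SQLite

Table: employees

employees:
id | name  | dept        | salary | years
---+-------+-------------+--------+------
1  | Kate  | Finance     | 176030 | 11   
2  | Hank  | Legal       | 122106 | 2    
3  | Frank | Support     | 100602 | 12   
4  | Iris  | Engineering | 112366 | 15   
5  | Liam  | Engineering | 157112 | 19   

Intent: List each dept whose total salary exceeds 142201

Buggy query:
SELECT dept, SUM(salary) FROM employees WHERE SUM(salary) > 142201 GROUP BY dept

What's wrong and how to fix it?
Bug: SUM(salary) is an aggregate, but WHERE filters rows before aggregation

Fix: Use HAVING (which filters groups after aggregation) instead of WHERE

Corrected query:
SELECT dept, SUM(salary) FROM employees GROUP BY dept HAVING SUM(salary) > 142201

Result:
dept        | SUM(salary)
------------+------------
Engineering | 269478     
Finance     | 176030     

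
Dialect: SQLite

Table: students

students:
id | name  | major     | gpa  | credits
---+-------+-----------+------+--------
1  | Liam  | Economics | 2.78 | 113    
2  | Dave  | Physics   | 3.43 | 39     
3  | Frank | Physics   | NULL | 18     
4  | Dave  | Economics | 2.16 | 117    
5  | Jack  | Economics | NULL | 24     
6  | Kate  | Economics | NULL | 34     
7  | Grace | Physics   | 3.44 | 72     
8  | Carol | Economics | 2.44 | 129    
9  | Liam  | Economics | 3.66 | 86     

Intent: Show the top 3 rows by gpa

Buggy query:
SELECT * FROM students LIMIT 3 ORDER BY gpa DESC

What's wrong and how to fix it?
Bug: LIMIT must come after ORDER BY

Fix: Swap the clauses: ORDER BY first, then LIMIT

Corrected query:
SELECT * FROM students ORDER BY gpa DESC LIMIT 3

Result:
id | name  | major     | gpa  | credits
---+-------+-----------+------+--------
9  | Liam  | Economics | 3.66 | 86     
7  | Grace | Physics   | 3.44 | 72     
2  | Dave  | Physics   | 3.43 | 39     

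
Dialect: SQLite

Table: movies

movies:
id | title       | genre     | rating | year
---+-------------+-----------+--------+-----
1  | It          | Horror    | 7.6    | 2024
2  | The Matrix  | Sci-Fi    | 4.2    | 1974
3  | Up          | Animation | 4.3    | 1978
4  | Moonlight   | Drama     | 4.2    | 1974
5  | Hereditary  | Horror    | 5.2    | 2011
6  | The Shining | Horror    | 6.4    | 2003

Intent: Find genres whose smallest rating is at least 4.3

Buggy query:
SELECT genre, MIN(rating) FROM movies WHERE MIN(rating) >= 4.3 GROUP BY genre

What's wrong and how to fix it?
Bug: Aggregates like MIN are computed per group after WHERE runs

Fix: Use HAVING for the per-group MIN condition

Corrected query:
SELECT genre, MIN(rating) FROM movies GROUP BY genre HAVING MIN(rating) >= 4.3

Result:
genre     | MIN(rating)
----------+------------
Animation | 4.3        
Horror    | 5.2        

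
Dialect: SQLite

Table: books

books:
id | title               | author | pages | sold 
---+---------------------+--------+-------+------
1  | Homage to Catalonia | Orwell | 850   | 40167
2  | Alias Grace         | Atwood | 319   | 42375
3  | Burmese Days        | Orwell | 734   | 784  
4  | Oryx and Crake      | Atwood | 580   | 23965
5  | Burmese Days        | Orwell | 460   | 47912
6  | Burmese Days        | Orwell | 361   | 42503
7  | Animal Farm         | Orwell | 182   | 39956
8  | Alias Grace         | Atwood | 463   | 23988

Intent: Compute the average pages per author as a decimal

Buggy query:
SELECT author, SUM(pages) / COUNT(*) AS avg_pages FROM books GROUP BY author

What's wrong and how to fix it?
Bug: SUM(pages) and COUNT(*) are both integers; the division truncates the fractional part

Fix: Multiply by 1.0 (or CAST to REAL) to force floating-point division

Corrected query:
SELECT author, SUM(pages) * 1.0 / COUNT(*) AS avg_pages FROM books GROUP BY author

Result:
author | avg_pages
-------+----------
Atwood | 454      
Orwell | 517.4    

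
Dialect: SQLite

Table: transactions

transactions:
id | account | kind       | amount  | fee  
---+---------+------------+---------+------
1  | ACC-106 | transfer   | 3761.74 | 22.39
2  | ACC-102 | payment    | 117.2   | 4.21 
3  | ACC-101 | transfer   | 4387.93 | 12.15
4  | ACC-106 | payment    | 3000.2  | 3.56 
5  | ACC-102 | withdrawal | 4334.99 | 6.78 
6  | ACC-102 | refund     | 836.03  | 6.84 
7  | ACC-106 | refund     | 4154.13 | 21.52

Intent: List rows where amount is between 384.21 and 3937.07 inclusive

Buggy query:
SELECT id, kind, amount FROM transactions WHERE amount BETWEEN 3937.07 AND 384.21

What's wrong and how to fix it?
Bug: BETWEEN expects the lower bound first; with 3937.07 AND 384.21 the range is empty

Fix: Swap the bounds so the smaller value comes first

Corrected query:
SELECT id, kind, amount FROM transactions WHERE amount BETWEEN 384.21 AND 3937.07

Result:
id | kind     | amount 
---+----------+--------
1  | transfer | 3761.74
4  | payment  | 3000.2 
6  | refund   | 836.03 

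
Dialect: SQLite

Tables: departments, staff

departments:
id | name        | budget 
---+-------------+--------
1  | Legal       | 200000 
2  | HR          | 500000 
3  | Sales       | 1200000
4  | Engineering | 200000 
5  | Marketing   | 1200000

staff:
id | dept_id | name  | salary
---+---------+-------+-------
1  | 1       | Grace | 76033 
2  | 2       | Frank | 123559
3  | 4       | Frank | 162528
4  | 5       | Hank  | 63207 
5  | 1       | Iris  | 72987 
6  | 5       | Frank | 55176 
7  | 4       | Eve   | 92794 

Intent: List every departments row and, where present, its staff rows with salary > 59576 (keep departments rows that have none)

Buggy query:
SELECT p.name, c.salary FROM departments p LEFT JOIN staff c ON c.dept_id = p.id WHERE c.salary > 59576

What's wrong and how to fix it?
Bug: Filtering c.salary in WHERE discards the NULL rows produced by LEFT JOIN, turning it into an inner join

Fix: Move the right-table condition into the ON clause so unmatched parents are kept

Corrected query:
SELECT p.name, c.salary FROM departments p LEFT JOIN staff c ON c.dept_id = p.id AND c.salary > 59576

Result:
name        | salary
------------+-------
Legal       | 72987 
Legal       | 76033 
HR          | 123559
Sales       | NULL  
Engineering | 92794 
Engineering | 162528
Marketing   | 63207 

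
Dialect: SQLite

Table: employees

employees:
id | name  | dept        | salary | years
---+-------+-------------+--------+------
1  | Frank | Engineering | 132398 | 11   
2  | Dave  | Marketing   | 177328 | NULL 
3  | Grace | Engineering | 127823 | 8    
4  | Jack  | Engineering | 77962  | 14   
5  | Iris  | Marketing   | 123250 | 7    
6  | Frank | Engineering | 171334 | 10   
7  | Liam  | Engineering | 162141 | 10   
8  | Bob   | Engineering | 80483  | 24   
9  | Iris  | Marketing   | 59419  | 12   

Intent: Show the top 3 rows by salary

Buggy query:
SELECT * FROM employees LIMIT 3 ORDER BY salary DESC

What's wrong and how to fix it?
Bug: LIMIT must come after ORDER BY

Fix: Swap the clauses: ORDER BY first, then LIMIT

Corrected query:
SELECT * FROM employees ORDER BY salary DESC LIMIT 3

Result:
id | name  | dept        | salary | years
---+-------+-------------+--------+------
2  | Dave  | Marketing   | 177328 | NULL 
6  | Frank | Engineering | 171334 | 10   
7  | Liam  | Engineering | 162141 | 10   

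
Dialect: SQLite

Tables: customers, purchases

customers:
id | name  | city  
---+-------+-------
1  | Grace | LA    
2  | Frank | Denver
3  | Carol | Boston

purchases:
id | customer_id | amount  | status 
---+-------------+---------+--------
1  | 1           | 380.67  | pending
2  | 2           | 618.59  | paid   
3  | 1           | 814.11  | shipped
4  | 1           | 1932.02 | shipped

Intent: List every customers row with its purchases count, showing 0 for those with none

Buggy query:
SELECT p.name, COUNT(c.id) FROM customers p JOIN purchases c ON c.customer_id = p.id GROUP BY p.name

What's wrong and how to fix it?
Bug: INNER JOIN drops customers rows that have no matching purchases rows

Fix: Use LEFT JOIN so parents without children still appear (COUNT(c.id) gives 0)

Corrected query:
SELECT p.name, COUNT(c.id) FROM customers p LEFT JOIN purchases c ON c.customer_id = p.id GROUP BY p.name

Result:
name  | COUNT(c.id)
------+------------
Carol | 0          
Frank | 1          
Grace | 3          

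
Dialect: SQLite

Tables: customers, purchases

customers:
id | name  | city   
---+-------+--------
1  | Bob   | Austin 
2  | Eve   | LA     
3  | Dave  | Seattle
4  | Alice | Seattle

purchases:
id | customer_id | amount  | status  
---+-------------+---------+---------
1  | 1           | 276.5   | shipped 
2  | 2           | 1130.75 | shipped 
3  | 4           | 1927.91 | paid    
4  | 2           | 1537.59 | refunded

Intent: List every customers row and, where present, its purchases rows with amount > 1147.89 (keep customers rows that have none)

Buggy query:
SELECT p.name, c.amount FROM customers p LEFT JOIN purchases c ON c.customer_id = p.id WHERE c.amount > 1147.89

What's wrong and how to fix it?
Bug: Filtering c.amount in WHERE discards the NULL rows produced by LEFT JOIN, turning it into an inner join

Fix: Put 'c.amount > 1147.89' in the JOIN's ON clause instead of WHERE

Corrected query:
SELECT p.name, c.amount FROM customers p LEFT JOIN purchases c ON c.customer_id = p.id AND c.amount > 1147.89

Result:
name  | amount 
------+--------
Bob   | NULL   
Eve   | 1537.59
Dave  | NULL   
Alice | 1927.91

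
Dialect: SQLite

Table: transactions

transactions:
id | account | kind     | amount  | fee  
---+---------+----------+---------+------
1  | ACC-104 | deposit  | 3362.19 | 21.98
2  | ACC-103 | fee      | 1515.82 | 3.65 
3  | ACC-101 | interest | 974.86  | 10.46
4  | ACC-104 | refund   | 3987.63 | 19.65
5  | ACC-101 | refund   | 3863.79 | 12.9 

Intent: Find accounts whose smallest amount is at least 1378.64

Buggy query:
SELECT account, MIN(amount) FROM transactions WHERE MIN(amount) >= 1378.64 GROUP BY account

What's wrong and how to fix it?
Bug: MIN() in WHERE is a misuse of aggregate

Fix: Replace WHERE with HAVING after the GROUP BY

Corrected query:
SELECT account, MIN(amount) FROM transactions GROUP BY account HAVING MIN(amount) >= 1378.64

Result:
account | MIN(amount)
--------+------------
ACC-103 | 1515.82    
ACC-104 | 3362.19    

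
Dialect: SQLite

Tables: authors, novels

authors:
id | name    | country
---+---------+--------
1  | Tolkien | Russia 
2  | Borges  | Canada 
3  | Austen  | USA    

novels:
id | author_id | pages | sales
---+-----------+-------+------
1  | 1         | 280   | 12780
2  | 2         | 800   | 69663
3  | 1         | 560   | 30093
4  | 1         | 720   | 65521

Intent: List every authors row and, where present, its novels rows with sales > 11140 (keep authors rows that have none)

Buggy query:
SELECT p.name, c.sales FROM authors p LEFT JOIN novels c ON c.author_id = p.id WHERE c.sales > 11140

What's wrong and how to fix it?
Bug: A WHERE condition on the right-hand table after LEFT JOIN drops unmatched parents

Fix: Move the right-table condition into the ON clause so unmatched parents are kept

Corrected query:
SELECT p.name, c.sales FROM authors p LEFT JOIN novels c ON c.author_id = p.id AND c.sales > 11140

Result:
name    | sales
--------+------
Tolkien | 12780
Tolkien | 30093
Tolkien | 65521
Borges  | 69663
Austen  | NULL 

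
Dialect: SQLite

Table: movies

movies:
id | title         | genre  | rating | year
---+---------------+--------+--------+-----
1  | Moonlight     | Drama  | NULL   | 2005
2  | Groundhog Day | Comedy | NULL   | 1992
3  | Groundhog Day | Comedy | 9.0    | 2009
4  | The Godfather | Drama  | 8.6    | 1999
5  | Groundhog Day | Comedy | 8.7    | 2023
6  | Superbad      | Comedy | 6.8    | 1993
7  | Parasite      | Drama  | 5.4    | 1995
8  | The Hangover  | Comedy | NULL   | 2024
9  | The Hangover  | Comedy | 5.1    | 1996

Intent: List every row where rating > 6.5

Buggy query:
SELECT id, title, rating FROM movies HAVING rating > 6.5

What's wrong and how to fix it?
Bug: This is a non-aggregate query (no GROUP BY, no aggregates), so in SQLite the HAVING clause is invalid here; a row-level condition belongs in WHERE

Fix: Use WHERE for row-level filtering

Corrected query:
SELECT id, title, rating FROM movies WHERE rating > 6.5

Result:
id | title         | rating
---+---------------+-------
3  | Groundhog Day | 9     
4  | The Godfather | 8.6   
5  | Groundhog Day | 8.7   
6  | Superbad      | 6.8   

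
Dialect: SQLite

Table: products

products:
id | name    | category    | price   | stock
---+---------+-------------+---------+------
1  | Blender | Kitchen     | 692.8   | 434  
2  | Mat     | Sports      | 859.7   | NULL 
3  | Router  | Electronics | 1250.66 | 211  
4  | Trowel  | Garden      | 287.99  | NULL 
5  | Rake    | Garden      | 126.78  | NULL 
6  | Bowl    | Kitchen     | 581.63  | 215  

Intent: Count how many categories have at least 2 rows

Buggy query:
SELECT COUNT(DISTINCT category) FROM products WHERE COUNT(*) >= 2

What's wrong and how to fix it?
Bug: COUNT(*) cannot appear in WHERE; the per-group count doesn't exist yet

Fix: Use a subquery that GROUPs and filters with HAVING, then count its rows

Corrected query:
SELECT COUNT(*) FROM (SELECT category FROM products GROUP BY category HAVING COUNT(*) >= 2)

Result:
COUNT(*)
--------
2       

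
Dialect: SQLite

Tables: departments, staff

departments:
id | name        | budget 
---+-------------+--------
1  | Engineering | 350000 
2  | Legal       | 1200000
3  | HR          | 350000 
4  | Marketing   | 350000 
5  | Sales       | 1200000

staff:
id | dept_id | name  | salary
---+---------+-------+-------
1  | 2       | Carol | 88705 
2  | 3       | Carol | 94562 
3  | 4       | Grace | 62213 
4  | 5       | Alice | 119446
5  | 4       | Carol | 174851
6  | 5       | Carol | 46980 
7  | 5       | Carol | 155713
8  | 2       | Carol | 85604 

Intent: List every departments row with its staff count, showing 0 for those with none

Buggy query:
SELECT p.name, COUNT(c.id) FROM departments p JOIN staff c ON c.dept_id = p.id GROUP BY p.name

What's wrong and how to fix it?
Bug: INNER JOIN drops departments rows that have no matching staff rows

Fix: Use LEFT JOIN so parents without children still appear (COUNT(c.id) gives 0)

Corrected query:
SELECT p.name, COUNT(c.id) FROM departments p LEFT JOIN staff c ON c.dept_id = p.id GROUP BY p.name

Result:
name        | COUNT(c.id)
------------+------------
Engineering | 0          
HR          | 1          
Legal       | 2          
Marketing   | 2          
Sales       | 3          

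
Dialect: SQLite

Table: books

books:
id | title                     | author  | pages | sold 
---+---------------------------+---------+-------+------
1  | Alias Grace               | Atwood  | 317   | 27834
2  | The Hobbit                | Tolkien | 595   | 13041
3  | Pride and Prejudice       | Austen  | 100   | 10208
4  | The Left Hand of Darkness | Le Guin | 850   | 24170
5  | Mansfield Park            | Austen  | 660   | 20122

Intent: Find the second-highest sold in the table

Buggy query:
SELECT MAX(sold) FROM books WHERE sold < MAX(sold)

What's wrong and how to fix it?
Bug: The inner MAX is an aggregate inside WHERE, which is not allowed

Fix: Put the inner MAX in a scalar subquery

Corrected query:
SELECT MAX(sold) FROM books WHERE sold < (SELECT MAX(sold) FROM books)

Result:
MAX(sold)
---------
24170    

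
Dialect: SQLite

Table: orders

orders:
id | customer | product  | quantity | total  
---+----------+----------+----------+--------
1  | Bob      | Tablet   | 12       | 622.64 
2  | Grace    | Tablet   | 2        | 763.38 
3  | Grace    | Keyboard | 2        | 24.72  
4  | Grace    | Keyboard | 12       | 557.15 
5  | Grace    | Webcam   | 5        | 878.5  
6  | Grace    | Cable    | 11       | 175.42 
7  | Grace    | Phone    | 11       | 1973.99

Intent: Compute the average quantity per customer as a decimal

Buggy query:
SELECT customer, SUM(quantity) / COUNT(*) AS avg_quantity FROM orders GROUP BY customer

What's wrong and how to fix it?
Bug: SUM(quantity) and COUNT(*) are both integers; the division truncates the fractional part

Fix: Cast one side to REAL so the division keeps the fractional part

Corrected query:
SELECT customer, SUM(quantity) * 1.0 / COUNT(*) AS avg_quantity FROM orders GROUP BY customer

Result:
customer | avg_quantity
---------+-------------
Bob      | 12          
Grace    | 7.166667    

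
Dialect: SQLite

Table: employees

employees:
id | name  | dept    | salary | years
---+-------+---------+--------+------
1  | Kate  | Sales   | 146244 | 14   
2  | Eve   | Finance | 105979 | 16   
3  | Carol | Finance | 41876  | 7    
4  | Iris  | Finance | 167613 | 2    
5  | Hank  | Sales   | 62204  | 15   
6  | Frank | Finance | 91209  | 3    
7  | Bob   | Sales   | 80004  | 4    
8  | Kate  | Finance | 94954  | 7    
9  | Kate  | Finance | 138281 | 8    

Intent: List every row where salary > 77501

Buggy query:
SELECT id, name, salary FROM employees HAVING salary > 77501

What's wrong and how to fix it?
Bug: HAVING filters the output of aggregation, but this query has no GROUP BY and no aggregate functions, so SQLite rejects it (HAVING clause on a non-aggregate query); the condition here is per row

Fix: Use WHERE for row-level filtering

Corrected query:
SELECT id, name, salary FROM employees WHERE salary > 77501

Result:
id | name  | salary
---+-------+-------
1  | Kate  | 146244
2  | Eve   | 105979
4  | Iris  | 167613
6  | Frank | 91209 
7  | Bob   | 80004 
8  | Kate  | 94954 
9  | Kate  | 138281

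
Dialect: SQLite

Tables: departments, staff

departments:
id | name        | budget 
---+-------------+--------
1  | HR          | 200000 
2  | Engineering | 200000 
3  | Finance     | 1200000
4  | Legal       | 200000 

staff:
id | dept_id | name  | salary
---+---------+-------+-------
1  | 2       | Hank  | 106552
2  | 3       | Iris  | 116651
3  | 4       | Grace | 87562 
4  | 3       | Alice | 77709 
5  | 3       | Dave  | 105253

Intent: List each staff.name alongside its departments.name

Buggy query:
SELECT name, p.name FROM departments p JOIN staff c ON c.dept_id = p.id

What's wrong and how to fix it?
Bug: Both tables have a 'name' column; the unqualified reference is ambiguous

Fix: Prefix ambiguous columns with the table alias

Corrected query:
SELECT c.name, p.name FROM departments p JOIN staff c ON c.dept_id = p.id

Result:
name  | name       
------+------------
Hank  | Engineering
Iris  | Finance    
Grace | Legal      
Alice | Finance    
Dave  | Finance    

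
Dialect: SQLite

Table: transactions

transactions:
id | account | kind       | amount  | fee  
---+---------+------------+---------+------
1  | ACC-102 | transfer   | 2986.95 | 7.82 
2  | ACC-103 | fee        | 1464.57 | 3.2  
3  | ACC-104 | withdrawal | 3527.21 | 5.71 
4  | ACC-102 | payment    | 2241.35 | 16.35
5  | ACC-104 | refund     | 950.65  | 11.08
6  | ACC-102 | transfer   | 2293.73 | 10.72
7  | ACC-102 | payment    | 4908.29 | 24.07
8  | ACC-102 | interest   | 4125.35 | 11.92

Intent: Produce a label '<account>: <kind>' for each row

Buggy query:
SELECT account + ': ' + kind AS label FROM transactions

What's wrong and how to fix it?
Bug: SQLite uses || for string concatenation; + coerces text to numbers (yielding 0)

Fix: Use the || operator for string concatenation

Corrected query:
SELECT account || ': ' || kind AS label FROM transactions

Result:
label              
-------------------
ACC-102: transfer  
ACC-103: fee       
ACC-104: withdrawal
ACC-102: payment   
ACC-104: refund    
ACC-102: transfer  
ACC-102: payment   
ACC-102: interest  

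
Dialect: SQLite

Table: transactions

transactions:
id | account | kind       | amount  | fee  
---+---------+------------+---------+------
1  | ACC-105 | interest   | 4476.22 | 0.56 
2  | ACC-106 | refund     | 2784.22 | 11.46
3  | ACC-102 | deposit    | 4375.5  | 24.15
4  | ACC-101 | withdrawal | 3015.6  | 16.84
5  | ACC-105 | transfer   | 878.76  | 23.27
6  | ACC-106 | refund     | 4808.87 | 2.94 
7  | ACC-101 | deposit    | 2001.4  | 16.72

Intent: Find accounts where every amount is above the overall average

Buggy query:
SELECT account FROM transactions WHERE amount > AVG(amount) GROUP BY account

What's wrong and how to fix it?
Bug: WHERE evaluates per row before aggregation, so AVG() is unavailable

Fix: Use a subquery for AVG and a HAVING MIN(...) filter so the condition holds for every row in the group

Corrected query:
SELECT account FROM transactions GROUP BY account HAVING MIN(amount) > (SELECT AVG(amount) FROM transactions)

Result:
account
-------
ACC-102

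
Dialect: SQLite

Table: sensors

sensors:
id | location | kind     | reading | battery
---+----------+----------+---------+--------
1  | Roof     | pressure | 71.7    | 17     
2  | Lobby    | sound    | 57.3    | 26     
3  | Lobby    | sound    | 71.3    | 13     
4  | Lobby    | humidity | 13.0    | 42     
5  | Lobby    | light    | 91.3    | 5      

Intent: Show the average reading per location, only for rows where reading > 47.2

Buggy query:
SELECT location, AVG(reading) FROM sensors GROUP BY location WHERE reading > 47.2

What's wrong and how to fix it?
Bug: WHERE cannot follow GROUP BY

Fix: Move the WHERE clause before GROUP BY

Corrected query:
SELECT location, AVG(reading) FROM sensors WHERE reading > 47.2 GROUP BY location

Result:
location | AVG(reading)
---------+-------------
Lobby    | 73.3        
Roof     | 71.7        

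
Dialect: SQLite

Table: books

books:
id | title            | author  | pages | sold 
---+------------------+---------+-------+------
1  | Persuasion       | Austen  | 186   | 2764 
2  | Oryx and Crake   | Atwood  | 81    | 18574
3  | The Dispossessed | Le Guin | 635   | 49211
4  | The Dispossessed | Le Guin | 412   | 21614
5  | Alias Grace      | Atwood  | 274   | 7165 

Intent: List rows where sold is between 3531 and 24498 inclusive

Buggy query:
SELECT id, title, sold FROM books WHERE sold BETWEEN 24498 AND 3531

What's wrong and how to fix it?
Bug: BETWEEN expects the lower bound first; with 24498 AND 3531 the range is empty

Fix: Swap the bounds so the smaller value comes first

Corrected query:
SELECT id, title, sold FROM books WHERE sold BETWEEN 3531 AND 24498

Result:
id | title            | sold 
---+------------------+------
2  | Oryx and Crake   | 18574
4  | The Dispossessed | 21614
5  | Alias Grace      | 7165 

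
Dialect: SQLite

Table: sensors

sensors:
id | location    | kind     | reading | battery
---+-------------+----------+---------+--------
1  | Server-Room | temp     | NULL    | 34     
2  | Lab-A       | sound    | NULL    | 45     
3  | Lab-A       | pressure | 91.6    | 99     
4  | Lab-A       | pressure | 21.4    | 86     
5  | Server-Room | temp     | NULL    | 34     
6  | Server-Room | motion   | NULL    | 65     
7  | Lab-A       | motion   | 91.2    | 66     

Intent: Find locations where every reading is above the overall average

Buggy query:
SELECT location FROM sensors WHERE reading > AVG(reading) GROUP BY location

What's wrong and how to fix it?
Bug: AVG() is an aggregate; it can't sit directly in WHERE

Fix: Use a subquery for AVG and a HAVING MIN(...) filter so the condition holds for every row in the group

Corrected query:
SELECT location FROM sensors GROUP BY location HAVING MIN(reading) > (SELECT AVG(reading) FROM sensors)

Result:
(no rows)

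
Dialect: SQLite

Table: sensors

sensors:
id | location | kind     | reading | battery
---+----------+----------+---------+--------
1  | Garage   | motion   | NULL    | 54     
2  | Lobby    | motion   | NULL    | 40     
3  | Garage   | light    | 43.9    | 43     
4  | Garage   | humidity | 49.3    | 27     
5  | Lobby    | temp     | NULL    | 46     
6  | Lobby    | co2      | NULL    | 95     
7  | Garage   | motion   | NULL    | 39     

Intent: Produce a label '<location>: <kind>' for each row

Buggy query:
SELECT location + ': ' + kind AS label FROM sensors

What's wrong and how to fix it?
Bug: '+' is numeric addition; on text columns SQLite converts them to 0 instead of concatenating

Fix: Replace + with || to concatenate text

Corrected query:
SELECT location || ': ' || kind AS label FROM sensors

Result:
label           
----------------
Garage: motion  
Lobby: motion   
Garage: light   
Garage: humidity
Lobby: temp     
Lobby: co2      
Garage: motion  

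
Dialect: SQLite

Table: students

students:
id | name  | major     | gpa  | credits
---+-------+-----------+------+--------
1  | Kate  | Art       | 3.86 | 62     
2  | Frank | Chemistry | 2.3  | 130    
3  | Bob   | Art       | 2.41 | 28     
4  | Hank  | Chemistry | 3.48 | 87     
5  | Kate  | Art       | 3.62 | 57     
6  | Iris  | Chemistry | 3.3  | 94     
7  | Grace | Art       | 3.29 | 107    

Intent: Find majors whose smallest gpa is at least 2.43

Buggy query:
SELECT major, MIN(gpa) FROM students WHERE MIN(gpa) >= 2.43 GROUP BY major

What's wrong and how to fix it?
Bug: Aggregates like MIN are computed per group after WHERE runs

Fix: Use HAVING for the per-group MIN condition

Corrected query:
SELECT major, MIN(gpa) FROM students GROUP BY major HAVING MIN(gpa) >= 2.43

Result:
(no rows)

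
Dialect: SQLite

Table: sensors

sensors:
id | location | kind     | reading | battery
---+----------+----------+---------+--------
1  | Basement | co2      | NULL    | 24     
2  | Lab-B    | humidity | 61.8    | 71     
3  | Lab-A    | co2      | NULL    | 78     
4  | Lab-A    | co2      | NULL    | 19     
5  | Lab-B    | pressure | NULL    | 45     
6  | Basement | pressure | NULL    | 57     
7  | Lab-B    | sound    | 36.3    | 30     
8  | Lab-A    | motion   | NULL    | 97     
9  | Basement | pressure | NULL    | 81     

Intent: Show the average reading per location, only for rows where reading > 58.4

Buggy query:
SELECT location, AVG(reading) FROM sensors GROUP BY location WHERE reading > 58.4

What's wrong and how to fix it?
Bug: Row-level WHERE must come before GROUP BY in the clause order

Fix: Place WHERE between FROM and GROUP BY

Corrected query:
SELECT location, AVG(reading) FROM sensors WHERE reading > 58.4 GROUP BY location

Result:
location | AVG(reading)
---------+-------------
Lab-B    | 61.8        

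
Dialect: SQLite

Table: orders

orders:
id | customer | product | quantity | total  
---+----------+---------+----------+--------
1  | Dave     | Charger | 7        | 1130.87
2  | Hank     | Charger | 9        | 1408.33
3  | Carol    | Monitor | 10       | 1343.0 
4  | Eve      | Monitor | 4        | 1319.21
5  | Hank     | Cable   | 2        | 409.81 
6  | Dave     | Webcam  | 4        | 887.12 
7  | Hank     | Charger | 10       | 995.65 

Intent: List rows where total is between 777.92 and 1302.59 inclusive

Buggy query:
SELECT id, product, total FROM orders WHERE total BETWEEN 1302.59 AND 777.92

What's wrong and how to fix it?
Bug: The bounds are reversed; BETWEEN a AND b requires a <= b to match anything

Fix: Write BETWEEN 777.92 AND 1302.59

Corrected query:
SELECT id, product, total FROM orders WHERE total BETWEEN 777.92 AND 1302.59

Result:
id | product | total  
---+---------+--------
1  | Charger | 1130.87
6  | Webcam  | 887.12 
7  | Charger | 995.65 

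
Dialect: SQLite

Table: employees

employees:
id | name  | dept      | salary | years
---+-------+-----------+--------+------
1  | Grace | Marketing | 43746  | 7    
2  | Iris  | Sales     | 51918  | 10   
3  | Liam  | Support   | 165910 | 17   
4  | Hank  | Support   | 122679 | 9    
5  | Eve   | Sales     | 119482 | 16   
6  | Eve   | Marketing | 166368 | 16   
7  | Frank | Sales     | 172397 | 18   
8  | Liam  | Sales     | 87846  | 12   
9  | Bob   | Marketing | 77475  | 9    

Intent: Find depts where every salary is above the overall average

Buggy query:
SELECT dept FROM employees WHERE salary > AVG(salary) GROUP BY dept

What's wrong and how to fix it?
Bug: AVG() is an aggregate; it can't sit directly in WHERE

Fix: Use a subquery for AVG and a HAVING MIN(...) filter so the condition holds for every row in the group

Corrected query:
SELECT dept FROM employees GROUP BY dept HAVING MIN(salary) > (SELECT AVG(salary) FROM employees)

Result:
dept   
-------
Support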